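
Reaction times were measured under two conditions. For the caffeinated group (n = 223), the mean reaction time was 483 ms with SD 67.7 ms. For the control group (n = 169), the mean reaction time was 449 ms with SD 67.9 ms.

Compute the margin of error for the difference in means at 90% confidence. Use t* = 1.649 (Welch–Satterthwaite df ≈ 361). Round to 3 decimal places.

Per-group SEs: s₁/√n₁ = 67.7/√223 = 4.5335, s₂/√n₂ = 67.9/√169 = 5.2231.
Unpooled SE of the difference: √(20.55262225 + 27.28077361) = 6.9162.
Margin of error = t* · SE = 1.649 × 6.9162 = 11.4048.

11.405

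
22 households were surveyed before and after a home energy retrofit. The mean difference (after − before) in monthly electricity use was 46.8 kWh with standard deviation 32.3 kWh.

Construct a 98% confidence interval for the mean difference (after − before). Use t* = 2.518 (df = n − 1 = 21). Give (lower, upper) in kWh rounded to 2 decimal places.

Paired design: SE = s_d/√n = 32.3/√22 = 6.8864.
t* = 2.518; margin of error = 2.518 × 6.8864 = 17.3400.
46.8 ± 17.3400 → (29.46, 64.14).

(29.46, 64.14)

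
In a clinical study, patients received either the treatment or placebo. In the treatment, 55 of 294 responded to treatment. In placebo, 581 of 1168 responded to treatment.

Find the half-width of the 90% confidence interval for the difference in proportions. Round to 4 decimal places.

0.0445

Sample proportions: 55/294 = 0.1871, 581/1168 = 0.4974.
Each SE is √(p̂(1−p̂)/n): √(0.1871·0.8129/294) = 0.02274 and √(0.4974·0.5026/1168) = 0.01463.
SE(p̂₁ − p̂₂) = √(SE₁² + SE₂²) = √(0.0005171076 + 0.0002140369) = 0.02704, since the two samples are independent.
At 90% confidence z* = 1.645; margin = 1.645 × 0.02704 = 0.04448.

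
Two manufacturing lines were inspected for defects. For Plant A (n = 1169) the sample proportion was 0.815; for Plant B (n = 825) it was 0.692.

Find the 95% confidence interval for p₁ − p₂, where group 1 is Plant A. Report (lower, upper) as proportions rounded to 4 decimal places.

Each SE is √(p̂(1−p̂)/n): √(0.8150·0.1850/1169) = 0.01136 and √(0.6920·0.3080/825) = 0.01607.
SE(p̂₁ − p̂₂) = √(SE₁² + SE₂²) = √(0.0001290496 + 0.0002582449) = 0.01968, since the two samples are independent.
At 95% confidence z* = 1.960; margin = 1.960 × 0.01968 = 0.03857.
The difference is 0.8150 − 0.6920 = 0.1230, so the interval is 0.1230 ± 0.03857 = (0.0844, 0.1616).

(0.0844, 0.1616)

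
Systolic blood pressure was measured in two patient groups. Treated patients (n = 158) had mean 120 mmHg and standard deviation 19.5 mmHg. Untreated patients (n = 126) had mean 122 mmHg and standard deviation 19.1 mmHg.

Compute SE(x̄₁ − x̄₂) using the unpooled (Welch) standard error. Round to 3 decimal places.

Per-group SEs: s₁/√n₁ = 19.5/√158 = 1.5513, s₂/√n₂ = 19.1/√126 = 1.7016.
Unpooled SE of the difference: √(2.40653169 + 2.89544256) = 2.3026.

2.303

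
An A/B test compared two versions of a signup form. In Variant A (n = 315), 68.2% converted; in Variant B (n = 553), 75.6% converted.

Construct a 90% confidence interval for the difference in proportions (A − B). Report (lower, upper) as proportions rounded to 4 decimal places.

SE₁ = √(p̂₁(1−p̂₁)/n₁) = √(0.6820·0.3180/315) = 0.02624; SE₂ = √(0.7560·0.2440/553) = 0.01826.
Independent samples: SE of the difference = √(SE₁² + SE₂²) = √(0.0006885376 + 0.0003334276) = 0.03197.
z* for 90% confidence is 1.645, so the margin of error is 1.645 × 0.03197 = 0.05259.
Point estimate p̂₁ − p̂₂ = 0.6820 − 0.7560 = -0.0740.
-0.0740 ± 0.05259 → (-0.1266, -0.0214).

(-0.1266, -0.0214)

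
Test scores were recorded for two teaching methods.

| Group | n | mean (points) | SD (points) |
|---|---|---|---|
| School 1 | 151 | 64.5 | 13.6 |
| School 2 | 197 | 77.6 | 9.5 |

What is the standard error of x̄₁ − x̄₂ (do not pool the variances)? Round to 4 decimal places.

1.2973

Per-group SEs: s₁/√n₁ = 13.6/√151 = 1.1068, s₂/√n₂ = 9.5/√197 = 0.6768.
Unpooled SE of the difference: √(1.22500624 + 0.45805824) = 1.2973.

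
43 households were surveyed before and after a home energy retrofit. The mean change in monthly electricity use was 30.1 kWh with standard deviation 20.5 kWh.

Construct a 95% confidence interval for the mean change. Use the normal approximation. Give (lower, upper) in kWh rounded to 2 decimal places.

This is a matched-pairs design, so SE = s_d/√n = 20.5/√43 = 3.1262.
Margin = 1.960 × 3.1262 = 6.1274; the interval is 30.1 ± 6.1274 = (23.97, 36.23).

(23.97, 36.23)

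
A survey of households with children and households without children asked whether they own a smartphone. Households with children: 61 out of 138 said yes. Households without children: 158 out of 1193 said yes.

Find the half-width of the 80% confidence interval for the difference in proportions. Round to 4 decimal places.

0.0556

p̂₁ = 61/138 = 0.4420 and p̂₂ = 158/1193 = 0.1324.
SE₁ = √(p̂₁(1−p̂₁)/n₁) = √(0.4420·0.5580/138) = 0.04228; SE₂ = √(0.1324·0.8676/1193) = 0.00981.
Independent samples: SE of the difference = √(SE₁² + SE₂²) = √(0.0017875984 + 0.0000962361) = 0.04340.
z* for 80% confidence is 1.282, so the margin of error is 1.282 × 0.04340 = 0.05564.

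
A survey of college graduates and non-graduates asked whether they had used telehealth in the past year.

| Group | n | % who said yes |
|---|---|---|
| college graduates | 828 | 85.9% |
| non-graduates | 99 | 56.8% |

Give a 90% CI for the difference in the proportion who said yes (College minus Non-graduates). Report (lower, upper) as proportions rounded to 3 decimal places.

(0.207, 0.375)

Each SE is √(p̂(1−p̂)/n): √(0.8590·0.1410/828) = 0.01209 and √(0.5680·0.4320/99) = 0.04978.
SE(p̂₁ − p̂₂) = √(SE₁² + SE₂²) = √(0.0001461681 + 0.0024780484) = 0.05123, since the two samples are independent.
At 90% confidence z* = 1.645; margin = 1.645 × 0.05123 = 0.08427.
The difference is 0.8590 − 0.5680 = 0.2910, so the interval is 0.2910 ± 0.08427 = (0.207, 0.375).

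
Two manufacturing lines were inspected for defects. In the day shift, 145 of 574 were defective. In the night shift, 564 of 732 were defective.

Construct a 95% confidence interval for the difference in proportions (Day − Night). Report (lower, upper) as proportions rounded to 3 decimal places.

(-0.565, -0.471)

First, p̂₁ = 145/574 = 0.2526; p̂₂ = 564/732 = 0.7705.
The two standard errors are √(0.2526×0.7474/574) = 0.01814 and √(0.7705×0.2295/732) = 0.01554.
Because the samples are independent, SE_diff = √(0.01814² + 0.01554²) = 0.02389.
Using z* = 1.960 for 95%, ME = 1.960 × 0.02389 = 0.04682.
p̂₁ − p̂₂ = -0.5179; interval -0.5179 ± 0.04682 gives (-0.565, -0.471).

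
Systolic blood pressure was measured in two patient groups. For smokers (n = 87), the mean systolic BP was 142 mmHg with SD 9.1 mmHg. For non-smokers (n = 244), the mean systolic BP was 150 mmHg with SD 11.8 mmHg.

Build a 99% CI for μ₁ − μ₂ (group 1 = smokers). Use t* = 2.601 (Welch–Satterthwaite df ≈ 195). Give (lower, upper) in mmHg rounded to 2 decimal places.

SE₁ = s₁/√n₁ = 9.1/√87 = 0.9756; SE₂ = 11.8/√244 = 0.7554.
Independent samples, unequal variances: SE_diff = √(SE₁² + SE₂²) = √(0.95179536 + 0.57062916) = 1.2339.
t* = 2.601, so margin of error = 2.601 × 1.2339 = 3.2094.
Difference in means = 142 − 150 = -8.0000.
-8.0000 ± 3.2094 → (-11.21, -4.79).

(-11.21, -4.79)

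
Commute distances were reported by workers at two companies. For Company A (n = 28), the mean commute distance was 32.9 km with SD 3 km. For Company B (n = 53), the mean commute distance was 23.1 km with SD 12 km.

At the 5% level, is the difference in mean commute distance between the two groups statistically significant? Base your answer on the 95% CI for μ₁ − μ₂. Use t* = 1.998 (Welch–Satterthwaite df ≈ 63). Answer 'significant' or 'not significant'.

SE₁ = s₁/√n₁ = 3/√28 = 0.5669; SE₂ = 12/√53 = 1.6483.
Independent samples, unequal variances: SE_diff = √(SE₁² + SE₂²) = √(0.32137561 + 2.71689289) = 1.7431.
t* = 1.998, so margin of error = 1.998 × 1.7431 = 3.4827.
Difference in means = 32.9 − 23.1 = 9.8000.
9.8000 ± 3.4827 → (6.3173, 13.2827).
The interval (6.3173, 13.2827) does not contain 0, so the difference is significant.

significant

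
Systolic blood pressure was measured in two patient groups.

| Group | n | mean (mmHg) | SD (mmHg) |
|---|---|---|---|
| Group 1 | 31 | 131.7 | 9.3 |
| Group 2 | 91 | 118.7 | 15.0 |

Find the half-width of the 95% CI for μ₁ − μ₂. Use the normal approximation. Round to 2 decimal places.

Per-group SEs: s₁/√n₁ = 9.3/√31 = 1.6703, s₂/√n₂ = 15.0/√91 = 1.5724.
Unpooled SE of the difference: √(2.78990209 + 2.47244176) = 2.2940.
Margin of error = z* · SE = 1.960 × 2.2940 = 4.4962.

4.50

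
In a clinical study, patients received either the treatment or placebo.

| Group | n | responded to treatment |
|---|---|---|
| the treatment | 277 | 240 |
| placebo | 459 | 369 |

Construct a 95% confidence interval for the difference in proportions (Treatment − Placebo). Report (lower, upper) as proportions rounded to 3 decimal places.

First, p̂₁ = 240/277 = 0.8664; p̂₂ = 369/459 = 0.8039.
The two standard errors are √(0.8664×0.1336/277) = 0.02044 and √(0.8039×0.1961/459) = 0.01853.
Because the samples are independent, SE_diff = √(0.02044² + 0.01853²) = 0.02759.
Using z* = 1.960 for 95%, ME = 1.960 × 0.02759 = 0.05408.
p̂₁ − p̂₂ = 0.0625; interval 0.0625 ± 0.05408 gives (0.008, 0.117).

(0.008, 0.117)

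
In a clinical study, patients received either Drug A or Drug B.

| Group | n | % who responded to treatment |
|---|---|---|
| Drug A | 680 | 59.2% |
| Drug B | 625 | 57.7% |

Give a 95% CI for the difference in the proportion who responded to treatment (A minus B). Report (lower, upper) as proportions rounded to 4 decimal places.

(-0.0385, 0.0685)

SE₁ = √(p̂₁(1−p̂₁)/n₁) = √(0.5920·0.4080/680) = 0.01885; SE₂ = √(0.5770·0.4230/625) = 0.01976.
Independent samples: SE of the difference = √(SE₁² + SE₂²) = √(0.0003553225 + 0.0003904576) = 0.02731.
z* for 95% confidence is 1.960, so the margin of error is 1.960 × 0.02731 = 0.05353.
Point estimate p̂₁ − p̂₂ = 0.5920 − 0.5770 = 0.0150.
0.0150 ± 0.05353 → (-0.0385, 0.0685).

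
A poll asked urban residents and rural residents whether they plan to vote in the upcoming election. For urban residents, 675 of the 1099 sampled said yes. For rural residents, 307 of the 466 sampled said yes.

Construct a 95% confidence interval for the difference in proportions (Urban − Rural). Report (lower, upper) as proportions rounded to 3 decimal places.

(-0.096, 0.007)

First, p̂₁ = 675/1099 = 0.6142; p̂₂ = 307/466 = 0.6588.
The two standard errors are √(0.6142×0.3858/1099) = 0.01468 and √(0.6588×0.3412/466) = 0.02196.
Because the samples are independent, SE_diff = √(0.01468² + 0.02196²) = 0.02641.
Using z* = 1.960 for 95%, ME = 1.960 × 0.02641 = 0.05176.
p̂₁ − p̂₂ = -0.0446; interval -0.0446 ± 0.05176 gives (-0.096, 0.007).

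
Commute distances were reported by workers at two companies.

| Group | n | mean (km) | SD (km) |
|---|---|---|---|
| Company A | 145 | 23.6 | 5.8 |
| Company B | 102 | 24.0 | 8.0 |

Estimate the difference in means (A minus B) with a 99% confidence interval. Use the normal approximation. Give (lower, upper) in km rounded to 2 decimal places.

(-2.79, 1.99)

Standard errors of each mean: 5.8/√145 = 0.4817 and 8.0/√102 = 0.7921.
SE(x̄₁ − x̄₂) = √(0.4817² + 0.7921²) = 0.9271 for independent samples with unequal variances.
With z* = 2.576, the margin is 2.576 × 0.9271 = 2.3882.
x̄₁ − x̄₂ = 23.6 − 24.0 = -0.4000; the interval is -0.4000 ± 2.3882 = (-2.79, 1.99).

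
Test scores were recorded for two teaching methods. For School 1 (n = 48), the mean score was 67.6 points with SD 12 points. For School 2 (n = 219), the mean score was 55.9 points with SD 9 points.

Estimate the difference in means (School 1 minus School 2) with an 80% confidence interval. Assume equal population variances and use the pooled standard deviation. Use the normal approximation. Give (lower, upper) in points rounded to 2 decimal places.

s_p = √[((n₁−1)s₁² + (n₂−1)s₂²)/(n₁+n₂−2)] = √[(47·12² + 218·9²)/265] = 9.6007.
SE = 9.6007·√(1/48 + 1/219) = 1.5301.
With z* = 1.282, margin = 1.282 × 1.5301 = 1.9616.
x̄₁ − x̄₂ = 67.6 − 55.9 = 11.7000; interval 11.7000 ± 1.9616 = (9.74, 13.66).

(9.74, 13.66)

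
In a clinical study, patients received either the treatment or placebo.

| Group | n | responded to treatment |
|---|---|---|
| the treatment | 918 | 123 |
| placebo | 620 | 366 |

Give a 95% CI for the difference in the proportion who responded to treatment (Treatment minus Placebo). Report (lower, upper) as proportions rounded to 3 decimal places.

p̂₁ = 123/918 = 0.1340 and p̂₂ = 366/620 = 0.5903.
SE₁ = √(p̂₁(1−p̂₁)/n₁) = √(0.1340·0.8660/918) = 0.01124; SE₂ = √(0.5903·0.4097/620) = 0.01975.
Independent samples: SE of the difference = √(SE₁² + SE₂²) = √(0.0001263376 + 0.0003900625) = 0.02272.
z* for 95% confidence is 1.960, so the margin of error is 1.960 × 0.02272 = 0.04453.
Point estimate p̂₁ − p̂₂ = 0.1340 − 0.5903 = -0.4563.
-0.4563 ± 0.04453 → (-0.501, -0.412).

(-0.501, -0.412)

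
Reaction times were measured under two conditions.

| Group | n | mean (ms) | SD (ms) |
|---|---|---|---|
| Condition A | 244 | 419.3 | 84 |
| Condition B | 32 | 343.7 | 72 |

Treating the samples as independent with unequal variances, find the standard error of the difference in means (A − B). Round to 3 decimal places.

Per-group SEs: s₁/√n₁ = 84/√244 = 5.3775, s₂/√n₂ = 72/√32 = 12.7279.
Unpooled SE of the difference: √(28.91750625 + 161.99943841) = 13.8173.

13.817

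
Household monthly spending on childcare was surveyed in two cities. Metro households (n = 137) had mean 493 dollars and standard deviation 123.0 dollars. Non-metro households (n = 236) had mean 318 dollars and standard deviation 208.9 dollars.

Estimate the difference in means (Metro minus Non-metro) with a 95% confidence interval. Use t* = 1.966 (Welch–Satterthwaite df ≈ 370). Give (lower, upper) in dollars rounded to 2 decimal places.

(141.21, 208.79)

Per-group SEs: s₁/√n₁ = 123.0/√137 = 10.5086, s₂/√n₂ = 208.9/√236 = 13.5982.
Unpooled SE of the difference: √(110.43067396 + 184.91104324) = 17.1855.
Margin of error = t* · SE = 1.966 × 17.1855 = 33.7867.
x̄₁ − x̄₂ = 493 − 318 = 175.0000.
CI: 175.0000 ± 33.7867 = (141.21, 208.79).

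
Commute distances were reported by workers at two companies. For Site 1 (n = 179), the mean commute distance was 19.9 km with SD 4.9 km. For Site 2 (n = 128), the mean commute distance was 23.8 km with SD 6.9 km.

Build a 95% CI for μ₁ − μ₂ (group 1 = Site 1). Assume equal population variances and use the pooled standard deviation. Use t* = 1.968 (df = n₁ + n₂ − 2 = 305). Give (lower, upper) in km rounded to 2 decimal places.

s_p = √[((n₁−1)s₁² + (n₂−1)s₂²)/(n₁+n₂−2)] = √[(178·4.9² + 127·6.9²)/305] = 5.8169.
SE = 5.8169·√(1/179 + 1/128) = 0.6733.
With t* = 1.968, margin = 1.968 × 0.6733 = 1.3251.
x̄₁ − x̄₂ = 19.9 − 23.8 = -3.9000; interval -3.9000 ± 1.3251 = (-5.23, -2.57).

(-5.23, -2.57)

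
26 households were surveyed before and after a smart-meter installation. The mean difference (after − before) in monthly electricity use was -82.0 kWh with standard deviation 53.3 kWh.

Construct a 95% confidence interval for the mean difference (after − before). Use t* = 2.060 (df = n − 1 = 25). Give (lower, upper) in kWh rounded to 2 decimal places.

(-103.53, -60.47)

This is a matched-pairs design, so SE = s_d/√n = 53.3/√26 = 10.4530.
Margin = 2.060 × 10.4530 = 21.5332; the interval is -82.0 ± 21.5332 = (-103.53, -60.47).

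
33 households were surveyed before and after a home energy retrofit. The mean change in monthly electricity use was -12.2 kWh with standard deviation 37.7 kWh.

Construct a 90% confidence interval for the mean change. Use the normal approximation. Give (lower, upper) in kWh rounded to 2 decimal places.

This is a matched-pairs design, so SE = s_d/√n = 37.7/√33 = 6.5627.
Margin = 1.645 × 6.5627 = 10.7956; the interval is -12.2 ± 10.7956 = (-23.00, -1.40).

(-23.00, -1.40)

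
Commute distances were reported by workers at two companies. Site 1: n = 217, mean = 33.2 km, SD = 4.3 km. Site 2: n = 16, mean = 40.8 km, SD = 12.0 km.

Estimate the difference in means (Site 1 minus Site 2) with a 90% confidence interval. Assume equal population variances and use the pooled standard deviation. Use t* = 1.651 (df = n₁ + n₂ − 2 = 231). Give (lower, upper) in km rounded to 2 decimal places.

s_p = √[((n₁−1)s₁² + (n₂−1)s₂²)/(n₁+n₂−2)] = √[(216·4.3² + 15·12.0²)/231] = 5.1614.
SE = 5.1614·√(1/217 + 1/16) = 1.3371.
With t* = 1.651, margin = 1.651 × 1.3371 = 2.2076.
x̄₁ − x̄₂ = 33.2 − 40.8 = -7.6000; interval -7.6000 ± 2.2076 = (-9.81, -5.39).

(-9.81, -5.39)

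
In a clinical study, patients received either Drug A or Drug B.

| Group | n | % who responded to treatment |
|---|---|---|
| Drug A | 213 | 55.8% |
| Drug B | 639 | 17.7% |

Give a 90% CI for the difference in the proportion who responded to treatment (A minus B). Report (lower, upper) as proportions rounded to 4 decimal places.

(0.3198, 0.4422)

The two standard errors are √(0.5580×0.4420/213) = 0.03403 and √(0.1770×0.8230/639) = 0.01510.
Because the samples are independent, SE_diff = √(0.03403² + 0.01510²) = 0.03723.
Using z* = 1.645 for 90%, ME = 1.645 × 0.03723 = 0.06124.
p̂₁ − p̂₂ = 0.3810; interval 0.3810 ± 0.06124 gives (0.3198, 0.4422).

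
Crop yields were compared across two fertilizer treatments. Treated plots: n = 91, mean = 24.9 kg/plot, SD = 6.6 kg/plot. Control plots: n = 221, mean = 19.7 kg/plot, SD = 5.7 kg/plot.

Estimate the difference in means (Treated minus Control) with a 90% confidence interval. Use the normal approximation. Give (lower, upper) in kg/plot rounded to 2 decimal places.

Per-group SEs: s₁/√n₁ = 6.6/√91 = 0.6919, s₂/√n₂ = 5.7/√221 = 0.3834.
Unpooled SE of the difference: √(0.47872561 + 0.14699556) = 0.7910.
Margin of error = z* · SE = 1.645 × 0.7910 = 1.3012.
x̄₁ − x̄₂ = 24.9 − 19.7 = 5.2000.
CI: 5.2000 ± 1.3012 = (3.90, 6.50).

(3.90, 6.50)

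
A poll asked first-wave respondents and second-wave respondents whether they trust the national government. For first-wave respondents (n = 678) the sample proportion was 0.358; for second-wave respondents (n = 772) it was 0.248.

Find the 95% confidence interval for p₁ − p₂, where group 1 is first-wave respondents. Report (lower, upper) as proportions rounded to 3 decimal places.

The two standard errors are √(0.3580×0.6420/678) = 0.01841 and √(0.2480×0.7520/772) = 0.01554.
Because the samples are independent, SE_diff = √(0.01841² + 0.01554²) = 0.02409.
Using z* = 1.960 for 95%, ME = 1.960 × 0.02409 = 0.04722.
p̂₁ − p̂₂ = 0.1100; interval 0.1100 ± 0.04722 gives (0.063, 0.157).

(0.063, 0.157)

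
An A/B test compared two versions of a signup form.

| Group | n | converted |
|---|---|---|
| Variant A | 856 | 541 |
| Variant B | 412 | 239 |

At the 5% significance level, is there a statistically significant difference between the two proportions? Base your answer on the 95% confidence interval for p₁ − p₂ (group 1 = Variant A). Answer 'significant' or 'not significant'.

First, p̂₁ = 541/856 = 0.6320; p̂₂ = 239/412 = 0.5801.
The two standard errors are √(0.6320×0.3680/856) = 0.01648 and √(0.5801×0.4199/412) = 0.02432.
Because the samples are independent, SE_diff = √(0.01648² + 0.02432²) = 0.02938.
Using z* = 1.960 for 95%, ME = 1.960 × 0.02938 = 0.05758.
p̂₁ − p̂₂ = 0.0519; interval 0.0519 ± 0.05758 gives (-0.00568, 0.10948).
The interval (-0.00568, 0.10948) contains 0, so the difference is not significant.

not significant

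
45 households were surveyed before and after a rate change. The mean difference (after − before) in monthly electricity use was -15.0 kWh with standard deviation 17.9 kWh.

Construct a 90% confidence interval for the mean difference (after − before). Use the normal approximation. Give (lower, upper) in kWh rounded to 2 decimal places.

(-19.39, -10.61)

Paired design: SE = s_d/√n = 17.9/√45 = 2.6684.
z* = 1.645; margin of error = 1.645 × 2.6684 = 4.3895.
-15.0 ± 4.3895 → (-19.39, -10.61).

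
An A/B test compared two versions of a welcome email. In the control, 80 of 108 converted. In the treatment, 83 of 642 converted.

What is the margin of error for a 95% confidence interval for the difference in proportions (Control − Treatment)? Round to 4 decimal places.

0.0866

First, p̂₁ = 80/108 = 0.7407; p̂₂ = 83/642 = 0.1293.
The two standard errors are √(0.7407×0.2593/108) = 0.04217 and √(0.1293×0.8707/642) = 0.01324.
Because the samples are independent, SE_diff = √(0.04217² + 0.01324²) = 0.04420.
Using z* = 1.960 for 95%, ME = 1.960 × 0.04420 = 0.08663.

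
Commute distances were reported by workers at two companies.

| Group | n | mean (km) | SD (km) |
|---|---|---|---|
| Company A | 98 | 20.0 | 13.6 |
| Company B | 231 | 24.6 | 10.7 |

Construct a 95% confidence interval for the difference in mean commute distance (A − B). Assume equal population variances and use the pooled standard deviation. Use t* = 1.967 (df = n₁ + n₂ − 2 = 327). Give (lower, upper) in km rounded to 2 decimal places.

s_p = √[((n₁−1)s₁² + (n₂−1)s₂²)/(n₁+n₂−2)] = √[(97·13.6² + 230·10.7²)/327] = 11.6359.
SE = 11.6359·√(1/98 + 1/231) = 1.4027.
With t* = 1.967, margin = 1.967 × 1.4027 = 2.7591.
x̄₁ − x̄₂ = 20.0 − 24.6 = -4.6000; interval -4.6000 ± 2.7591 = (-7.36, -1.84).

(-7.36, -1.84)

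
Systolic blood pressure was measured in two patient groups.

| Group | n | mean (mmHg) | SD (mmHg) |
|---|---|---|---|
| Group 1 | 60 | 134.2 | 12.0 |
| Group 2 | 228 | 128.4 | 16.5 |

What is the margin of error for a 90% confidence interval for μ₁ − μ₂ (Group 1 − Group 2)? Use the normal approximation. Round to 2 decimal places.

3.12

Standard errors of each mean: 12.0/√60 = 1.5492 and 16.5/√228 = 1.0927.
SE(x̄₁ − x̄₂) = √(1.5492² + 1.0927²) = 1.8958 for independent samples with unequal variances.
With z* = 1.645, the margin is 1.645 × 1.8958 = 3.1186.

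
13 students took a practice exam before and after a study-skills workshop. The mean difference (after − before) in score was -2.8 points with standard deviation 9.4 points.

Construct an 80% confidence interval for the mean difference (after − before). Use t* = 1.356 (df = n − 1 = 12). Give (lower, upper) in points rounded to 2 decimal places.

(-6.34, 0.74)

Paired design: SE = s_d/√n = 9.4/√13 = 2.6071.
t* = 1.356; margin of error = 1.356 × 2.6071 = 3.5352.
-2.8 ± 3.5352 → (-6.34, 0.74).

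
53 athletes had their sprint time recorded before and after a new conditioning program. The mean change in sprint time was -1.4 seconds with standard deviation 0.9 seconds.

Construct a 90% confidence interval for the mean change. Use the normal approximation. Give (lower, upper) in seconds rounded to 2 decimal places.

Paired design: SE = s_d/√n = 0.9/√53 = 0.1236.
z* = 1.645; margin of error = 1.645 × 0.1236 = 0.2033.
-1.4 ± 0.2033 → (-1.60, -1.20).

(-1.60, -1.20)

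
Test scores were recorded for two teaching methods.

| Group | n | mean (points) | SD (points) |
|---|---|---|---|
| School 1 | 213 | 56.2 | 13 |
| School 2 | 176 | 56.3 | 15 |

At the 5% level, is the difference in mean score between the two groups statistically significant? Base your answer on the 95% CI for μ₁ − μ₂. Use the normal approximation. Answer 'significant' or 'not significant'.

Per-group SEs: s₁/√n₁ = 13/√213 = 0.8907, s₂/√n₂ = 15/√176 = 1.1307.
Unpooled SE of the difference: √(0.79334649 + 1.27848249) = 1.4394.
Margin of error = z* · SE = 1.960 × 1.4394 = 2.8212.
x̄₁ − x̄₂ = 56.2 − 56.3 = -0.1000.
CI: -0.1000 ± 2.8212 = (-2.9212, 2.7212).
The interval (-2.9212, 2.7212) contains 0, so the difference is not significant.

not significant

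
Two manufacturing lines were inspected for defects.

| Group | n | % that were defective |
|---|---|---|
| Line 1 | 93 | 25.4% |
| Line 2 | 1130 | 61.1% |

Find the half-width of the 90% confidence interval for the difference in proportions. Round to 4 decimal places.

0.0780

The two standard errors are √(0.2540×0.7460/93) = 0.04514 and √(0.6110×0.3890/1130) = 0.01450.
Because the samples are independent, SE_diff = √(0.04514² + 0.01450²) = 0.04741.
Using z* = 1.645 for 90%, ME = 1.645 × 0.04741 = 0.07799.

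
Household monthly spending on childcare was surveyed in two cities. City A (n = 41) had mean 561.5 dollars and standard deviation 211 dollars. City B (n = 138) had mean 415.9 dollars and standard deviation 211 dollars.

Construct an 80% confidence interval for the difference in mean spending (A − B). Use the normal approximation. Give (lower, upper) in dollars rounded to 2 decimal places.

(97.49, 193.71)

SE₁ = s₁/√n₁ = 211/√41 = 32.9527; SE₂ = 211/√138 = 17.9615.
Independent samples, unequal variances: SE_diff = √(SE₁² + SE₂²) = √(1085.88043729 + 322.61548225) = 37.5299.
z* = 1.282, so margin of error = 1.282 × 37.5299 = 48.1133.
Difference in means = 561.5 − 415.9 = 145.6000.
145.6000 ± 48.1133 → (97.49, 193.71).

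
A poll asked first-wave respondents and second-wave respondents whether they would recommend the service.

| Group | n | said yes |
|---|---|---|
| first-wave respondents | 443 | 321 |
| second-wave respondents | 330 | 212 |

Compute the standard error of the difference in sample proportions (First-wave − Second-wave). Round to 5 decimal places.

p̂₁ = 321/443 = 0.7246 and p̂₂ = 212/330 = 0.6424.
SE₁ = √(p̂₁(1−p̂₁)/n₁) = √(0.7246·0.2754/443) = 0.02122; SE₂ = √(0.6424·0.3576/330) = 0.02638.
Independent samples: SE of the difference = √(SE₁² + SE₂²) = √(0.0004502884 + 0.0006959044) = 0.03386.

0.03386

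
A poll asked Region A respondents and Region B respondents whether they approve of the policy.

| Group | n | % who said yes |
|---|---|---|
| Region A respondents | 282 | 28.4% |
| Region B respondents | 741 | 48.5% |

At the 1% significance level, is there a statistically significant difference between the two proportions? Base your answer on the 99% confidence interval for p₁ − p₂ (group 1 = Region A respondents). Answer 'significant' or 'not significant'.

Each SE is √(p̂(1−p̂)/n): √(0.2840·0.7160/282) = 0.02685 and √(0.4850·0.5150/741) = 0.01836.
SE(p̂₁ − p̂₂) = √(SE₁² + SE₂²) = √(0.0007209225 + 0.0003370896) = 0.03253, since the two samples are independent.
At 99% confidence z* = 2.576; margin = 2.576 × 0.03253 = 0.08380.
The difference is 0.2840 − 0.4850 = -0.2010, so the interval is -0.2010 ± 0.08380 = (-0.28480, -0.11720).
The interval (-0.28480, -0.11720) does not contain 0, so the difference is significant.

significant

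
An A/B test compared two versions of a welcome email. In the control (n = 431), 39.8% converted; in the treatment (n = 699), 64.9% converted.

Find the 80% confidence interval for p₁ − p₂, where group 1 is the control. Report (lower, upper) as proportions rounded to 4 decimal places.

SE₁ = √(p̂₁(1−p̂₁)/n₁) = √(0.3980·0.6020/431) = 0.02358; SE₂ = √(0.6490·0.3510/699) = 0.01805.
Independent samples: SE of the difference = √(SE₁² + SE₂²) = √(0.0005560164 + 0.0003258025) = 0.02970.
z* for 80% confidence is 1.282, so the margin of error is 1.282 × 0.02970 = 0.03808.
Point estimate p̂₁ − p̂₂ = 0.3980 − 0.6490 = -0.2510.
-0.2510 ± 0.03808 → (-0.2891, -0.2129).

(-0.2891, -0.2129)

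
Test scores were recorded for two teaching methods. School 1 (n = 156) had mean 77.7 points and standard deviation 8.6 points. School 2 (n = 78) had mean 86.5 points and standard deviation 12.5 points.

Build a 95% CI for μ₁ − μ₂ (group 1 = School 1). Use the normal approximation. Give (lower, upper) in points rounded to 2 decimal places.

SE₁ = s₁/√n₁ = 8.6/√156 = 0.6886; SE₂ = 12.5/√78 = 1.4153.
Independent samples, unequal variances: SE_diff = √(SE₁² + SE₂²) = √(0.47416996 + 2.00307409) = 1.5739.
z* = 1.960, so margin of error = 1.960 × 1.5739 = 3.0848.
Difference in means = 77.7 − 86.5 = -8.8000.
-8.8000 ± 3.0848 → (-11.88, -5.72).

(-11.88, -5.72)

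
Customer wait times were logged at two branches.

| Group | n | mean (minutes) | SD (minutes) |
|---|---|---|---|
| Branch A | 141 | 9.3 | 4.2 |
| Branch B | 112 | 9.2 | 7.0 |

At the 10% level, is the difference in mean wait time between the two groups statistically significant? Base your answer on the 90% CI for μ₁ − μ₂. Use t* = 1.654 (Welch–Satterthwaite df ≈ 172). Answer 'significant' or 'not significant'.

not significant

Per-group SEs: s₁/√n₁ = 4.2/√141 = 0.3537, s₂/√n₂ = 7.0/√112 = 0.6614.
Unpooled SE of the difference: √(0.12510369 + 0.43744996) = 0.7500.
Margin of error = t* · SE = 1.654 × 0.7500 = 1.2405.
x̄₁ − x̄₂ = 9.3 − 9.2 = 0.1000.
CI: 0.1000 ± 1.2405 = (-1.1405, 1.3405).
The interval (-1.1405, 1.3405) contains 0, so the difference is not significant.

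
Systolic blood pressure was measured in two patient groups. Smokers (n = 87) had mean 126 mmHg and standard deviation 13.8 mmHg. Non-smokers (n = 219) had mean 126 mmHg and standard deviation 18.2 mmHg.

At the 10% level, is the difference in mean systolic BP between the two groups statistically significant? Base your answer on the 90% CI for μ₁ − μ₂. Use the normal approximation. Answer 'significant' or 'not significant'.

not significant

Per-group SEs: s₁/√n₁ = 13.8/√87 = 1.4795, s₂/√n₂ = 18.2/√219 = 1.2298.
Unpooled SE of the difference: √(2.18892025 + 1.51240804) = 1.9239.
Margin of error = z* · SE = 1.645 × 1.9239 = 3.1648.
x̄₁ − x̄₂ = 126 − 126 = 0.0000.
CI: 0.0000 ± 3.1648 = (-3.1648, 3.1648).
The interval (-3.1648, 3.1648) contains 0, so the difference is not significant.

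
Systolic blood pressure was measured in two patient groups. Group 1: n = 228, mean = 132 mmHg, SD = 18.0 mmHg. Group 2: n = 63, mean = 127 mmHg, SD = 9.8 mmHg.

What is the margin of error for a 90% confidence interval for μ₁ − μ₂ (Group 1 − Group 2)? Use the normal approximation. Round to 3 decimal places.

Per-group SEs: s₁/√n₁ = 18.0/√228 = 1.1921, s₂/√n₂ = 9.8/√63 = 1.2347.
Unpooled SE of the difference: √(1.42110241 + 1.52448409) = 1.7163.
Margin of error = z* · SE = 1.645 × 1.7163 = 2.8233.

2.823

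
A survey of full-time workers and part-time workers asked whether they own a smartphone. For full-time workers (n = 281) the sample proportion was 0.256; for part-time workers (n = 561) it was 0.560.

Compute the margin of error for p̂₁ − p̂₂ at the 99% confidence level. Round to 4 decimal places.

SE₁ = √(p̂₁(1−p̂₁)/n₁) = √(0.2560·0.7440/281) = 0.02603; SE₂ = √(0.5600·0.4400/561) = 0.02096.
Independent samples: SE of the difference = √(SE₁² + SE₂²) = √(0.0006775609 + 0.0004393216) = 0.03342.
z* for 99% confidence is 2.576, so the margin of error is 2.576 × 0.03342 = 0.08609.

0.0861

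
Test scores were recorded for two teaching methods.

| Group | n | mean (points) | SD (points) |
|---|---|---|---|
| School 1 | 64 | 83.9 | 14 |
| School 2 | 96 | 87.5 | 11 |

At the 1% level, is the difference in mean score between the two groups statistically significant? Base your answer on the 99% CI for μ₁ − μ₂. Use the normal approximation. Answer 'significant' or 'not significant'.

not significant

Per-group SEs: s₁/√n₁ = 14/√64 = 1.7500, s₂/√n₂ = 11/√96 = 1.1227.
Unpooled SE of the difference: √(3.0625 + 1.26045529) = 2.0792.
Margin of error = z* · SE = 2.576 × 2.0792 = 5.3560.
x̄₁ − x̄₂ = 83.9 − 87.5 = -3.6000.
CI: -3.6000 ± 5.3560 = (-8.9560, 1.7560).
The interval (-8.9560, 1.7560) contains 0, so the difference is not significant.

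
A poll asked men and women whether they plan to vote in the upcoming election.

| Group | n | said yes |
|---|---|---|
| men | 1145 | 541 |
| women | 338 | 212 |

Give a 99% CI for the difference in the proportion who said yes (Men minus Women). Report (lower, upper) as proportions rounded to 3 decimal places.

Sample proportions: 541/1145 = 0.4725, 212/338 = 0.6272.
Each SE is √(p̂(1−p̂)/n): √(0.4725·0.5275/1145) = 0.01475 and √(0.6272·0.3728/338) = 0.02630.
SE(p̂₁ − p̂₂) = √(SE₁² + SE₂²) = √(0.0002175625 + 0.00069169) = 0.03015, since the two samples are independent.
At 99% confidence z* = 2.576; margin = 2.576 × 0.03015 = 0.07767.
The difference is 0.4725 − 0.6272 = -0.1547, so the interval is -0.1547 ± 0.07767 = (-0.232, -0.077).

(-0.232, -0.077)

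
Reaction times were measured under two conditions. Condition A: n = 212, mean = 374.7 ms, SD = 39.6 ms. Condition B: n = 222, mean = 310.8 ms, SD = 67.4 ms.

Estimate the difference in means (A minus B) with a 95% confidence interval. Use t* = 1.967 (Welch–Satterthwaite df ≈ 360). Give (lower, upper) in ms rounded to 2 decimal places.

Per-group SEs: s₁/√n₁ = 39.6/√212 = 2.7197, s₂/√n₂ = 67.4/√222 = 4.5236.
Unpooled SE of the difference: √(7.39676809 + 20.46295696) = 5.2782.
Margin of error = t* · SE = 1.967 × 5.2782 = 10.3822.
x̄₁ − x̄₂ = 374.7 − 310.8 = 63.9000.
CI: 63.9000 ± 10.3822 = (53.52, 74.28).

(53.52, 74.28)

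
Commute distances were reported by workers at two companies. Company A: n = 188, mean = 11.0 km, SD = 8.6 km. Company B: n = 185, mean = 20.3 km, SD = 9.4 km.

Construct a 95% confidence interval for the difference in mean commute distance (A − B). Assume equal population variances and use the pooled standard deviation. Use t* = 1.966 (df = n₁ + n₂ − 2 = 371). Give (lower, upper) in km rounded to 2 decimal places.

(-11.13, -7.47)

Pooled variance s_p² = [187·8.6² + 184·9.4²] / (188+185−2) = 81.1018, so s_p = 9.0057.
SE_diff = s_p·√(1/n₁ + 1/n₂) = 9.0057·√(1/188 + 1/185) = 0.9326.
t* = 1.966; margin = 1.966 × 0.9326 = 1.8335.
Difference = 11.0 − 20.3 = -9.3000.
-9.3000 ± 1.8335 → (-11.13, -7.47).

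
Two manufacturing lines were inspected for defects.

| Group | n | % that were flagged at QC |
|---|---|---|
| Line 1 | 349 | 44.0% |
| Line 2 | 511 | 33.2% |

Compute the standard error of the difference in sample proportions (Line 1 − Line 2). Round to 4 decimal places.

0.0338

Each SE is √(p̂(1−p̂)/n): √(0.4400·0.5600/349) = 0.02657 and √(0.3320·0.6680/511) = 0.02083.
SE(p̂₁ − p̂₂) = √(SE₁² + SE₂²) = √(0.0007059649 + 0.0004338889) = 0.03376, since the two samples are independent.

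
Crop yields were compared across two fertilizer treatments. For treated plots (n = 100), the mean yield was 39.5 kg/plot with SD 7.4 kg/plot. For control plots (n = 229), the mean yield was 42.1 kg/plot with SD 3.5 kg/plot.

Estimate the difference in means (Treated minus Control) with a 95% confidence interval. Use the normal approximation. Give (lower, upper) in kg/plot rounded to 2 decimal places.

(-4.12, -1.08)

SE₁ = s₁/√n₁ = 7.4/√100 = 0.7400; SE₂ = 3.5/√229 = 0.2313.
Independent samples, unequal variances: SE_diff = √(SE₁² + SE₂²) = √(0.5476 + 0.05349969) = 0.7753.
z* = 1.960, so margin of error = 1.960 × 0.7753 = 1.5196.
Difference in means = 39.5 − 42.1 = -2.6000.
-2.6000 ± 1.5196 → (-4.12, -1.08).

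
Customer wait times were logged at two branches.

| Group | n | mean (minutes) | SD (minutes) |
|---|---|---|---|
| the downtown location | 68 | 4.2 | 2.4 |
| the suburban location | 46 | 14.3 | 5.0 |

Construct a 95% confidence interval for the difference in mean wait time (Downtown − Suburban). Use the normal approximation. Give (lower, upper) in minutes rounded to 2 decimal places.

(-11.65, -8.55)

SE₁ = s₁/√n₁ = 2.4/√68 = 0.2910; SE₂ = 5.0/√46 = 0.7372.
Independent samples, unequal variances: SE_diff = √(SE₁² + SE₂²) = √(0.084681 + 0.54346384) = 0.7926.
z* = 1.960, so margin of error = 1.960 × 0.7926 = 1.5535.
Difference in means = 4.2 − 14.3 = -10.1000.
-10.1000 ± 1.5535 → (-11.65, -8.55).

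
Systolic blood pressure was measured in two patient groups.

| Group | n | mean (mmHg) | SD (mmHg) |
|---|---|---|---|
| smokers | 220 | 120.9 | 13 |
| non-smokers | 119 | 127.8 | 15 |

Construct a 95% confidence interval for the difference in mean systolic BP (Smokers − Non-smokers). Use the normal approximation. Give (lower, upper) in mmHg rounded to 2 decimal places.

Per-group SEs: s₁/√n₁ = 13/√220 = 0.8765, s₂/√n₂ = 15/√119 = 1.3750.
Unpooled SE of the difference: √(0.76825225 + 1.890625) = 1.6306.
Margin of error = z* · SE = 1.960 × 1.6306 = 3.1960.
x̄₁ − x̄₂ = 120.9 − 127.8 = -6.9000.
CI: -6.9000 ± 3.1960 = (-10.10, -3.70).

(-10.10, -3.70)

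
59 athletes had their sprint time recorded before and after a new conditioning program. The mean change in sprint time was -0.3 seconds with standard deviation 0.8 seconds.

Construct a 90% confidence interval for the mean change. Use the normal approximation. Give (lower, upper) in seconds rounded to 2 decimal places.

(-0.47, -0.13)

Paired design: SE = s_d/√n = 0.8/√59 = 0.1042.
z* = 1.645; margin of error = 1.645 × 0.1042 = 0.1714.
-0.3 ± 0.1714 → (-0.47, -0.13).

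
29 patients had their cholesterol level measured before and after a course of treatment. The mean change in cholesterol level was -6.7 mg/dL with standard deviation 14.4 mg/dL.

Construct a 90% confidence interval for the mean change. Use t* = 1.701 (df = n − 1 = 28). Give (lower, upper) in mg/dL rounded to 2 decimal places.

(-11.25, -2.15)

Paired design: SE = s_d/√n = 14.4/√29 = 2.6740.
t* = 1.701; margin of error = 1.701 × 2.6740 = 4.5485.
-6.7 ± 4.5485 → (-11.25, -2.15).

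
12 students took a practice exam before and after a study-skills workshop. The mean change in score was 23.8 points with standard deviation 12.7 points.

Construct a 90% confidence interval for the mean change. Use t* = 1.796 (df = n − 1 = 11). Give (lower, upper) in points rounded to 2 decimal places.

Paired design: SE = s_d/√n = 12.7/√12 = 3.6662.
t* = 1.796; margin of error = 1.796 × 3.6662 = 6.5845.
23.8 ± 6.5845 → (17.22, 30.38).

(17.22, 30.38)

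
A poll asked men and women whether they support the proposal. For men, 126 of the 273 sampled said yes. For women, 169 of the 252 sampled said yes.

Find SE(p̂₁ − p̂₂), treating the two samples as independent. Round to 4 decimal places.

First, p̂₁ = 126/273 = 0.4615; p̂₂ = 169/252 = 0.6706.
The two standard errors are √(0.4615×0.5385/273) = 0.03017 and √(0.6706×0.3294/252) = 0.02961.
Because the samples are independent, SE_diff = √(0.03017² + 0.02961²) = 0.04227.

0.0423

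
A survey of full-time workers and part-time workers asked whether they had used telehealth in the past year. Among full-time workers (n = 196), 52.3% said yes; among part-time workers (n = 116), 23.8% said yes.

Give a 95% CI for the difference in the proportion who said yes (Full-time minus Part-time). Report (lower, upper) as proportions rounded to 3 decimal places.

SE₁ = √(p̂₁(1−p̂₁)/n₁) = √(0.5230·0.4770/196) = 0.03568; SE₂ = √(0.2380·0.7620/116) = 0.03954.
Independent samples: SE of the difference = √(SE₁² + SE₂²) = √(0.0012730624 + 0.0015634116) = 0.05326.
z* for 95% confidence is 1.960, so the margin of error is 1.960 × 0.05326 = 0.10439.
Point estimate p̂₁ − p̂₂ = 0.5230 − 0.2380 = 0.2850.
0.2850 ± 0.10439 → (0.181, 0.389).

(0.181, 0.389)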